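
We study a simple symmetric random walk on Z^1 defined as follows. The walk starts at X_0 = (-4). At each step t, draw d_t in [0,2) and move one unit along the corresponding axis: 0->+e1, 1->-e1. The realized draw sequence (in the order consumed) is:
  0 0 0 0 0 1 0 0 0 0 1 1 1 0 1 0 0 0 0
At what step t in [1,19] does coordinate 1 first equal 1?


5

t=0: X=(-4), d=0 → +e1, X_1=(-3)
t=1: X=(-3), d=0 → +e1, X_2=(-2)
t=2: X=(-2), d=0 → +e1, X_3=(-1)
t=3: X=(-1), d=0 → +e1, X_4=(0)
t=4: X=(0), d=0 → +e1, X_5=(1)
t=5: X=(1), d=1 → -e1, X_6=(0)
t=6: X=(0), d=0 → +e1, X_7=(1)
t=7: X=(1), d=0 → +e1, X_8=(2)
t=8: X=(2), d=0 → +e1, X_9=(3)
t=9: X=(3), d=0 → +e1, X_10=(4)
t=10: X=(4), d=1 → -e1, X_11=(3)
t=11: X=(3), d=1 → -e1, X_12=(2)
t=12: X=(2), d=1 → -e1, X_13=(1)
t=13: X=(1), d=0 → +e1, X_14=(2)
t=14: X=(2), d=1 → -e1, X_15=(1)
t=15: X=(1), d=0 → +e1, X_16=(2)
t=16: X=(2), d=0 → +e1, X_17=(3)
t=17: X=(3), d=0 → +e1, X_18=(4)
t=18: X=(4), d=0 → +e1, X_19=(5)


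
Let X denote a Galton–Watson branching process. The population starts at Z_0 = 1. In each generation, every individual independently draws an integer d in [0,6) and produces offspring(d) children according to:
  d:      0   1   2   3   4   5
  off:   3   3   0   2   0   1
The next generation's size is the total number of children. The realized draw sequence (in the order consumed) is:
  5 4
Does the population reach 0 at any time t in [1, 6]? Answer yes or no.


yes

gen 0: Z_0=1, draws=[5], offspring=[1], Z_1=1
gen 1: Z_1=1, draws=[4], offspring=[0], Z_2=0
gen 2: Z_2=0, draws=[], offspring=[], Z_3=0
gen 3: Z_3=0, draws=[], offspring=[], Z_4=0
gen 4: Z_4=0, draws=[], offspring=[], Z_5=0
gen 5: Z_5=0, draws=[], offspring=[], Z_6=0


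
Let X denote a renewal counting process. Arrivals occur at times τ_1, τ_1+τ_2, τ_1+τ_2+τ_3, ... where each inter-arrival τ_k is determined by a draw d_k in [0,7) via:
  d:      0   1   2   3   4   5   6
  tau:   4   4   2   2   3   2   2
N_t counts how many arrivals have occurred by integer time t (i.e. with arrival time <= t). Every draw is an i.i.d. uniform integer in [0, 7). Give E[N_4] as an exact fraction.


65/49

Inter-arrival values over d=0..6: [4, 4, 2, 2, 3, 2, 2]
Each d has probability 1/7, so the pmf of τ is: f(2) = 4/7, f(3) = 1/7, f(4) = 2/7
Renewal equation for m(n) = E[N_n]: condition on τ_1 = k (if k <= n, one arrival plus a fresh copy on the remaining n−k steps): m(n) = F(n) + Σ_{k<=n} f(k)·m(n−k), where F(n) = P(τ <= n) and m(0) = 0
m(1) = F(1) = 0
m(2) = F(2) = 4/7
m(3) = F(3) = 5/7
m(4) = F(4) + f(2)·m(2) = 1 + 4/7·4/7 = 65/49
E[N_4] = m(4) = 65/49


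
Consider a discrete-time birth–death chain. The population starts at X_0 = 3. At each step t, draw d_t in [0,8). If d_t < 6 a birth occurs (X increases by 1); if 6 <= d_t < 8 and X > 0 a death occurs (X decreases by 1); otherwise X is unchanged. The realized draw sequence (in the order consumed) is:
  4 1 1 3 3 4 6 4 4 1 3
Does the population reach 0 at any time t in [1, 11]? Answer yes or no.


no

t=0: X=3, d=4 → birth, X_1=4
t=1: X=4, d=1 → birth, X_2=5
t=2: X=5, d=1 → birth, X_3=6
t=3: X=6, d=3 → birth, X_4=7
t=4: X=7, d=3 → birth, X_5=8
t=5: X=8, d=4 → birth, X_6=9
t=6: X=9, d=6 → death, X_7=8
t=7: X=8, d=4 → birth, X_8=9
t=8: X=9, d=4 → birth, X_9=10
t=9: X=10, d=1 → birth, X_10=11
t=10: X=11, d=3 → birth, X_11=12


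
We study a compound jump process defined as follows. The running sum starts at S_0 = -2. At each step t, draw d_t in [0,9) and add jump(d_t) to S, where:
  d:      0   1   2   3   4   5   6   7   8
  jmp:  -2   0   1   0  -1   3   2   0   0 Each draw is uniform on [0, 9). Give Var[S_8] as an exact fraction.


Outcome values over d=0..8: [-2, 0, 1, 0, -1, 3, 2, 0, 0]
Σy = 3, Σy² = 19, M = 9
μ = 3/9 = 1/3,  σ² = 19/9 − (1/3)² = 2
Independent increments: Var[S_8] = 8·σ² = 8·(2) = 16

16


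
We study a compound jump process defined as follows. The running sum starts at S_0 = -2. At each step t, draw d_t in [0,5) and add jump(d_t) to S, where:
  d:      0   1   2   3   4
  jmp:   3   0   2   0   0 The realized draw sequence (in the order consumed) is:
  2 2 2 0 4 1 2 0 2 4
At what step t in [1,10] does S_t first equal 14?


t=0: S=-2, d=2, jump=2, S_1=0
t=1: S=0, d=2, jump=2, S_2=2
t=2: S=2, d=2, jump=2, S_3=4
t=3: S=4, d=0, jump=3, S_4=7
t=4: S=7, d=4, jump=0, S_5=7
t=5: S=7, d=1, jump=0, S_6=7
t=6: S=7, d=2, jump=2, S_7=9
t=7: S=9, d=0, jump=3, S_8=12
t=8: S=12, d=2, jump=2, S_9=14
t=9: S=14, d=4, jump=0, S_10=14

9


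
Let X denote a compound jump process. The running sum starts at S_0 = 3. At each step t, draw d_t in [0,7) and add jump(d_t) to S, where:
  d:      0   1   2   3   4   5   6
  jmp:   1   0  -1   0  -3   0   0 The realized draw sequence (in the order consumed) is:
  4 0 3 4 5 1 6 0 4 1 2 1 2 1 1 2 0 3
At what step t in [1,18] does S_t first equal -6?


t=0: S=3, d=4, jump=-3, S_1=0
t=1: S=0, d=0, jump=1, S_2=1
t=2: S=1, d=3, jump=0, S_3=1
t=3: S=1, d=4, jump=-3, S_4=-2
t=4: S=-2, d=5, jump=0, S_5=-2
t=5: S=-2, d=1, jump=0, S_6=-2
t=6: S=-2, d=6, jump=0, S_7=-2
t=7: S=-2, d=0, jump=1, S_8=-1
t=8: S=-1, d=4, jump=-3, S_9=-4
t=9: S=-4, d=1, jump=0, S_10=-4
t=10: S=-4, d=2, jump=-1, S_11=-5
t=11: S=-5, d=1, jump=0, S_12=-5
t=12: S=-5, d=2, jump=-1, S_13=-6
t=13: S=-6, d=1, jump=0, S_14=-6
t=14: S=-6, d=1, jump=0, S_15=-6
t=15: S=-6, d=2, jump=-1, S_16=-7
t=16: S=-7, d=0, jump=1, S_17=-6
t=17: S=-6, d=3, jump=0, S_18=-6

13


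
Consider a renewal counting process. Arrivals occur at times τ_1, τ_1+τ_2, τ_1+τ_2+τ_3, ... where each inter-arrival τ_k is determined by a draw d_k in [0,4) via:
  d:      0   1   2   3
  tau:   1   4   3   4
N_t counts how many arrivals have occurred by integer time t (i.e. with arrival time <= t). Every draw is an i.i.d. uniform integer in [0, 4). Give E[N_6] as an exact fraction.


6869/4096

Inter-arrival values over d=0..3: [1, 4, 3, 4]
Each d has probability 1/4, so the pmf of τ is: f(1) = 1/4, f(3) = 1/4, f(4) = 1/2
Renewal equation for m(n) = E[N_n]: condition on τ_1 = k (if k <= n, one arrival plus a fresh copy on the remaining n−k steps): m(n) = F(n) + Σ_{k<=n} f(k)·m(n−k), where F(n) = P(τ <= n) and m(0) = 0
m(1) = F(1) = 1/4
m(2) = F(2) + f(1)·m(1) = 1/4 + 1/4·1/4 = 5/16
m(3) = F(3) + f(1)·m(2) = 1/2 + 1/4·5/16 = 37/64
m(4) = F(4) + f(1)·m(3) + f(3)·m(1) = 1 + 1/4·37/64 + 1/4·1/4 = 309/256
m(5) = F(5) + f(1)·m(4) + f(3)·m(2) + f(4)·m(1) = 1 + 1/4·309/256 + 1/4·5/16 + 1/2·1/4 = 1541/1024
m(6) = F(6) + f(1)·m(5) + f(3)·m(3) + f(4)·m(2) = 1 + 1/4·1541/1024 + 1/4·37/64 + 1/2·5/16 = 6869/4096
E[N_6] = m(6) = 6869/4096


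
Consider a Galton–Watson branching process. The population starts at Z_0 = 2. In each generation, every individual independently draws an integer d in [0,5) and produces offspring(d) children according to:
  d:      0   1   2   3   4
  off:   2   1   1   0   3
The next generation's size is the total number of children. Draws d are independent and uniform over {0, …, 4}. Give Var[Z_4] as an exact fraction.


15838368/390625

Outcome values over d=0..4: [2, 1, 1, 0, 3]
Σy = 7, Σy² = 15, M = 5
μ = 7/5 = 7/5,  σ² = 15/5 − (7/5)² = 26/25
V_0 = 0, E_0 = 2
V_1 = 26/25·E_0 + (7/5)²·V_0 = 52/25;  E_1 = 14/5
V_2 = 26/25·E_1 + (7/5)²·V_1 = 4368/625;  E_2 = 98/25
V_3 = 26/25·E_2 + (7/5)²·V_2 = 277732/15625;  E_3 = 686/125
V_4 = 26/25·E_3 + (7/5)²·V_3 = 15838368/390625;  E_4 = 4802/625


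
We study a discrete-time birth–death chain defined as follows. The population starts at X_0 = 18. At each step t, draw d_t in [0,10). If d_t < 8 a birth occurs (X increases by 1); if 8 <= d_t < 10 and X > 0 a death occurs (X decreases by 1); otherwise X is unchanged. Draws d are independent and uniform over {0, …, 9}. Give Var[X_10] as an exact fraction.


X can drop by at most 1 per step and X_0 = 18 > T = 10, so X_t >= 18 − t >= 8 > 0 for every t <= 10: the floor at 0 (the 'and X > 0' condition) never binds. Hence X_10 = X_0 + Σ_{t<10} Y_t with i.i.d. increments Y_t = y(d_t) ∈ {+1, −1, 0}.
Outcome values over d=0..9: [1, 1, 1, 1, 1, 1, 1, 1, -1, -1]
Σy = 6, Σy² = 10, M = 10
μ = 6/10 = 3/5,  σ² = 10/10 − (3/5)² = 16/25
Independent increments: Var[X_10] = 10·σ² = 10·(16/25) = 32/5

32/5


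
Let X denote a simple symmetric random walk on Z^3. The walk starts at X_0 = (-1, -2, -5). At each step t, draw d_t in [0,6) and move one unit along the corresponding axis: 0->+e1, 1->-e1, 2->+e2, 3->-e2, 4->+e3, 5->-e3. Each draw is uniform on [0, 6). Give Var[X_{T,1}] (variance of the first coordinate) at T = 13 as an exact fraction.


Outcome values over d=0..5: [1, -1, 0, 0, 0, 0]
Σy = 0, Σy² = 2, M = 6
μ = 0/6 = 0,  σ² = 2/6 − (0)² = 1/3
Independent increments: Var[X_13] = 13·σ² = 13·(1/3) = 13/3

13/3


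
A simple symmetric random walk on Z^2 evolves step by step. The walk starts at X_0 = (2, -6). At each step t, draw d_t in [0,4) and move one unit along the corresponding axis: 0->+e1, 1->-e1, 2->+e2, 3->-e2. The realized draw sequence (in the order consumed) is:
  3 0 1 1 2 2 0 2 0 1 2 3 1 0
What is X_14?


t=0: X=(2, -6), d=3 → -e2, X_1=(2, -7)
t=1: X=(2, -7), d=0 → +e1, X_2=(3, -7)
t=2: X=(3, -7), d=1 → -e1, X_3=(2, -7)
t=3: X=(2, -7), d=1 → -e1, X_4=(1, -7)
t=4: X=(1, -7), d=2 → +e2, X_5=(1, -6)
t=5: X=(1, -6), d=2 → +e2, X_6=(1, -5)
t=6: X=(1, -5), d=0 → +e1, X_7=(2, -5)
t=7: X=(2, -5), d=2 → +e2, X_8=(2, -4)
t=8: X=(2, -4), d=0 → +e1, X_9=(3, -4)
t=9: X=(3, -4), d=1 → -e1, X_10=(2, -4)
t=10: X=(2, -4), d=2 → +e2, X_11=(2, -3)
t=11: X=(2, -3), d=3 → -e2, X_12=(2, -4)
t=12: X=(2, -4), d=1 → -e1, X_13=(1, -4)
t=13: X=(1, -4), d=0 → +e1, X_14=(2, -4)

(2, -4)


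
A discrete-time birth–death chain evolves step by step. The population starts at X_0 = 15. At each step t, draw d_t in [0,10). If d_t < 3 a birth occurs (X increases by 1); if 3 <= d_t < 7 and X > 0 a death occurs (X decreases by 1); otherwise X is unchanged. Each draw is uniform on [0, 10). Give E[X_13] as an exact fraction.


137/10

X can drop by at most 1 per step and X_0 = 15 > T = 13, so X_t >= 15 − t >= 2 > 0 for every t <= 13: the floor at 0 (the 'and X > 0' condition) never binds. Hence X_13 = X_0 + Σ_{t<13} Y_t with i.i.d. increments Y_t = y(d_t) ∈ {+1, −1, 0}.
Outcome values over d=0..9: [1, 1, 1, -1, -1, -1, -1, 0, 0, 0]
Σy = -1, Σy² = 7, M = 10
μ = -1/10 = -1/10,  σ² = 7/10 − (-1/10)² = 69/100
E[X_13] = 15 + 13·(-1/10) = 137/10


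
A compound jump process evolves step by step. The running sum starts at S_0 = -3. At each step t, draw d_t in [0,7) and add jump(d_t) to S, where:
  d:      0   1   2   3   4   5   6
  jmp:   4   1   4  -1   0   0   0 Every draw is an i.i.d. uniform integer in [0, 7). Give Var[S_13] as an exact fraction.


Outcome values over d=0..6: [4, 1, 4, -1, 0, 0, 0]
Σy = 8, Σy² = 34, M = 7
μ = 8/7 = 8/7,  σ² = 34/7 − (8/7)² = 174/49
Independent increments: Var[S_13] = 13·σ² = 13·(174/49) = 2262/49

2262/49


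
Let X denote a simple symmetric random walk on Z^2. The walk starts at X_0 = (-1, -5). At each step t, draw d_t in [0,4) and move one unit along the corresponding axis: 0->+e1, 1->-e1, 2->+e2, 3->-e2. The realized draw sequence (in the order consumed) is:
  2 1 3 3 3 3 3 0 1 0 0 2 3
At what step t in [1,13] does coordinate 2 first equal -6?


t=0: X=(-1, -5), d=2 → +e2, X_1=(-1, -4)
t=1: X=(-1, -4), d=1 → -e1, X_2=(-2, -4)
t=2: X=(-2, -4), d=3 → -e2, X_3=(-2, -5)
t=3: X=(-2, -5), d=3 → -e2, X_4=(-2, -6)
t=4: X=(-2, -6), d=3 → -e2, X_5=(-2, -7)
t=5: X=(-2, -7), d=3 → -e2, X_6=(-2, -8)
t=6: X=(-2, -8), d=3 → -e2, X_7=(-2, -9)
t=7: X=(-2, -9), d=0 → +e1, X_8=(-1, -9)
t=8: X=(-1, -9), d=1 → -e1, X_9=(-2, -9)
t=9: X=(-2, -9), d=0 → +e1, X_10=(-1, -9)
t=10: X=(-1, -9), d=0 → +e1, X_11=(0, -9)
t=11: X=(0, -9), d=2 → +e2, X_12=(0, -8)
t=12: X=(0, -8), d=3 → -e2, X_13=(0, -9)

4


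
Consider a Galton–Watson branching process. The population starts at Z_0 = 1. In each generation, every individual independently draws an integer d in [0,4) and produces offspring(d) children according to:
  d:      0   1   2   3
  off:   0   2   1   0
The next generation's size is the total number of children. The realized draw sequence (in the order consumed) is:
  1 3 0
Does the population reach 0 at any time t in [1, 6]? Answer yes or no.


yes

gen 0: Z_0=1, draws=[1], offspring=[2], Z_1=2
gen 1: Z_1=2, draws=[3, 0], offspring=[0, 0], Z_2=0
gen 2: Z_2=0, draws=[], offspring=[], Z_3=0
gen 3: Z_3=0, draws=[], offspring=[], Z_4=0
gen 4: Z_4=0, draws=[], offspring=[], Z_5=0
gen 5: Z_5=0, draws=[], offspring=[], Z_6=0


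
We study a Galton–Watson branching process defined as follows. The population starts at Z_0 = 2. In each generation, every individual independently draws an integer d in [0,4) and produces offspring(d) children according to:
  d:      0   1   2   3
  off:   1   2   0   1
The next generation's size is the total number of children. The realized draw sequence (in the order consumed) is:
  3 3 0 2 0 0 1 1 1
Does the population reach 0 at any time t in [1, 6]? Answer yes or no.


no

gen 0: Z_0=2, draws=[3, 3], offspring=[1, 1], Z_1=2
gen 1: Z_1=2, draws=[0, 2], offspring=[1, 0], Z_2=1
gen 2: Z_2=1, draws=[0], offspring=[1], Z_3=1
gen 3: Z_3=1, draws=[0], offspring=[1], Z_4=1
gen 4: Z_4=1, draws=[1], offspring=[2], Z_5=2
gen 5: Z_5=2, draws=[1, 1], offspring=[2, 2], Z_6=4


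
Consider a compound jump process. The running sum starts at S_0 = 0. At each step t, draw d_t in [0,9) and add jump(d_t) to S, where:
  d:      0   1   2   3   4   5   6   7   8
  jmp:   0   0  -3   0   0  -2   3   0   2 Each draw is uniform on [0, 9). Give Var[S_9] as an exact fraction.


26

Outcome values over d=0..8: [0, 0, -3, 0, 0, -2, 3, 0, 2]
Σy = 0, Σy² = 26, M = 9
μ = 0/9 = 0,  σ² = 26/9 − (0)² = 26/9
Independent increments: Var[S_9] = 9·σ² = 9·(26/9) = 26


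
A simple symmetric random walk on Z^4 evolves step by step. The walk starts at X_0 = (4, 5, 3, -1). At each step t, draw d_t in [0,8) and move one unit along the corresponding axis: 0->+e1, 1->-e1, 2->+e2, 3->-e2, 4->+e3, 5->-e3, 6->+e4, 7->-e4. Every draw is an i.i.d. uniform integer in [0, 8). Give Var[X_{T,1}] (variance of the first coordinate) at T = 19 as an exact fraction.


Outcome values over d=0..7: [1, -1, 0, 0, 0, 0, 0, 0]
Σy = 0, Σy² = 2, M = 8
μ = 0/8 = 0,  σ² = 2/8 − (0)² = 1/4
Independent increments: Var[X_19] = 19·σ² = 19·(1/4) = 19/4

19/4


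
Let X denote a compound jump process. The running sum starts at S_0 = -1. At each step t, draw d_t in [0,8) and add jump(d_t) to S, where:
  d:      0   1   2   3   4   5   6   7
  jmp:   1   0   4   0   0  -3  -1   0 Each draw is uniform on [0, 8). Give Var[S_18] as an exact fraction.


Outcome values over d=0..7: [1, 0, 4, 0, 0, -3, -1, 0]
Σy = 1, Σy² = 27, M = 8
μ = 1/8 = 1/8,  σ² = 27/8 − (1/8)² = 215/64
Independent increments: Var[S_18] = 18·σ² = 18·(215/64) = 1935/32

1935/32


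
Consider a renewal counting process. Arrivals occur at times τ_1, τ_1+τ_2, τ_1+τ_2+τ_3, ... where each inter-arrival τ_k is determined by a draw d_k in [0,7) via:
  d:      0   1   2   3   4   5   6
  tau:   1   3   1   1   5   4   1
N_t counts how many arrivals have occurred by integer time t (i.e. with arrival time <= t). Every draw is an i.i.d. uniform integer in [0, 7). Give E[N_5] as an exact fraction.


36087/16807

Inter-arrival values over d=0..6: [1, 3, 1, 1, 5, 4, 1]
Each d has probability 1/7, so the pmf of τ is: f(1) = 4/7, f(3) = 1/7, f(4) = 1/7, f(5) = 1/7
Renewal equation for m(n) = E[N_n]: condition on τ_1 = k (if k <= n, one arrival plus a fresh copy on the remaining n−k steps): m(n) = F(n) + Σ_{k<=n} f(k)·m(n−k), where F(n) = P(τ <= n) and m(0) = 0
m(1) = F(1) = 4/7
m(2) = F(2) + f(1)·m(1) = 4/7 + 4/7·4/7 = 44/49
m(3) = F(3) + f(1)·m(2) = 5/7 + 4/7·44/49 = 421/343
m(4) = F(4) + f(1)·m(3) + f(3)·m(1) = 6/7 + 4/7·421/343 + 1/7·4/7 = 3938/2401
m(5) = F(5) + f(1)·m(4) + f(3)·m(2) + f(4)·m(1) = 1 + 4/7·3938/2401 + 1/7·44/49 + 1/7·4/7 = 36087/16807
E[N_5] = m(5) = 36087/16807


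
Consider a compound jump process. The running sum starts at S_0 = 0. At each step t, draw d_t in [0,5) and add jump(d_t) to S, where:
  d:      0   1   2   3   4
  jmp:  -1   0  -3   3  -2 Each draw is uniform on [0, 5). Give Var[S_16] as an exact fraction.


1696/25

Outcome values over d=0..4: [-1, 0, -3, 3, -2]
Σy = -3, Σy² = 23, M = 5
μ = -3/5 = -3/5,  σ² = 23/5 − (-3/5)² = 106/25
Independent increments: Var[S_16] = 16·σ² = 16·(106/25) = 1696/25


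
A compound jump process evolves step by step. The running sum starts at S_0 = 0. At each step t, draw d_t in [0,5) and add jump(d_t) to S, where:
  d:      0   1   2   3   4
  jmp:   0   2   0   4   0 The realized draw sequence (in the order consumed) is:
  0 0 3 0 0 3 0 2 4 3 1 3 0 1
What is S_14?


t=0: S=0, d=0, jump=0, S_1=0
t=1: S=0, d=0, jump=0, S_2=0
t=2: S=0, d=3, jump=4, S_3=4
t=3: S=4, d=0, jump=0, S_4=4
t=4: S=4, d=0, jump=0, S_5=4
t=5: S=4, d=3, jump=4, S_6=8
t=6: S=8, d=0, jump=0, S_7=8
t=7: S=8, d=2, jump=0, S_8=8
t=8: S=8, d=4, jump=0, S_9=8
t=9: S=8, d=3, jump=4, S_10=12
t=10: S=12, d=1, jump=2, S_11=14
t=11: S=14, d=3, jump=4, S_12=18
t=12: S=18, d=0, jump=0, S_13=18
t=13: S=18, d=1, jump=2, S_14=20

20


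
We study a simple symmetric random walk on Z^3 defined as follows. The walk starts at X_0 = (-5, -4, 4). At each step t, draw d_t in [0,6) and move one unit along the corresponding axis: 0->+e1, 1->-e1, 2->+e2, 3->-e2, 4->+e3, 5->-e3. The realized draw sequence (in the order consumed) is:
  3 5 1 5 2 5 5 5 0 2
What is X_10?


(-5, -3, -1)

t=0: X=(-5, -4, 4), d=3 → -e2, X_1=(-5, -5, 4)
t=1: X=(-5, -5, 4), d=5 → -e3, X_2=(-5, -5, 3)
t=2: X=(-5, -5, 3), d=1 → -e1, X_3=(-6, -5, 3)
t=3: X=(-6, -5, 3), d=5 → -e3, X_4=(-6, -5, 2)
t=4: X=(-6, -5, 2), d=2 → +e2, X_5=(-6, -4, 2)
t=5: X=(-6, -4, 2), d=5 → -e3, X_6=(-6, -4, 1)
t=6: X=(-6, -4, 1), d=5 → -e3, X_7=(-6, -4, 0)
t=7: X=(-6, -4, 0), d=5 → -e3, X_8=(-6, -4, -1)
t=8: X=(-6, -4, -1), d=0 → +e1, X_9=(-5, -4, -1)
t=9: X=(-5, -4, -1), d=2 → +e2, X_10=(-5, -3, -1)


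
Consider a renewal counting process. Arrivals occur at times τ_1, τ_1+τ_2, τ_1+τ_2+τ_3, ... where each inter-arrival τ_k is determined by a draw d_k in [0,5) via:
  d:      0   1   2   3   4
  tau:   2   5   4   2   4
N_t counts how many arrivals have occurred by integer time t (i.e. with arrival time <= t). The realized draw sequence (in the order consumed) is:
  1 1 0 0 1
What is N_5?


1

draw d_1=1: τ_1=5, arrival time A_1=5
draw d_2=1: τ_2=5, arrival time A_2=10
draw d_3=0: τ_3=2, arrival time A_3=12
draw d_4=0: τ_4=2, arrival time A_4=14
draw d_5=1: τ_5=5, arrival time A_5=19
N_t over t=0..5: 0:0 1:0 2:0 3:0 4:0 5:1


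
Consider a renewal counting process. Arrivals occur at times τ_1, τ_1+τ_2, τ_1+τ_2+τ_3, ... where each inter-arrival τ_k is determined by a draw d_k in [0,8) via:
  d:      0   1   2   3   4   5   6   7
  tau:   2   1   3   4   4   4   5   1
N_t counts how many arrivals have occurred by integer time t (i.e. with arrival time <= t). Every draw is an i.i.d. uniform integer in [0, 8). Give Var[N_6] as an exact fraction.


Inter-arrival values over d=0..7: [2, 1, 3, 4, 4, 4, 5, 1]
Each d has probability 1/8, so the pmf of τ is: f(1) = 1/4, f(2) = 1/8, f(3) = 1/8, f(4) = 3/8, f(5) = 1/8
Let p_n(j) = P(N_n = j), with p_0 = [1]. Condition on τ_1: p_n(0) = P(τ > n), and for j >= 1, p_n(j) = Σ_{k<=n} f(k)·p_{n−k}(j−1)
p_1 = [3/4, 1/4]  (j = 0..1)
p_2 = [5/8, 5/16, 1/16]  (j = 0..2)
p_3 = [1/2, 3/8, 7/64, 1/64]  (j = 0..3)
p_4 = [1/8, 43/64, 21/128, 9/256, 1/256]  (j = 0..4)
p_5 = [0, 37/64, 89/256, 1/16, 11/1024, 1/1024]  (j = 0..5)
p_6 = [0, 13/32, 217/512, 37/256, 45/2048, 13/4096, 1/4096]  (j = 0..6)
E[N_6] = Σ j·p_6(j) = 7343/4096;  E[N_6²] = Σ j²·p_6(j) = 15737/4096
Var[N_6] = 15737/4096 − (7343/4096)² = 10539103/16777216

10539103/16777216


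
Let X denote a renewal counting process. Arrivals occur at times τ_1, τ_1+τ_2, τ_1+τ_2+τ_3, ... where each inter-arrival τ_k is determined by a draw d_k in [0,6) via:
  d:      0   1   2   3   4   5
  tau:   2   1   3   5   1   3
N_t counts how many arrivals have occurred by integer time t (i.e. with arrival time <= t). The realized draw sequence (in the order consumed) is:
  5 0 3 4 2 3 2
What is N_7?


draw d_1=5: τ_1=3, arrival time A_1=3
draw d_2=0: τ_2=2, arrival time A_2=5
draw d_3=3: τ_3=5, arrival time A_3=10
draw d_4=4: τ_4=1, arrival time A_4=11
draw d_5=2: τ_5=3, arrival time A_5=14
draw d_6=3: τ_6=5, arrival time A_6=19
draw d_7=2: τ_7=3, arrival time A_7=22
N_t over t=0..7: 0:0 1:0 2:0 3:1 4:1 5:2 6:2 7:2

2


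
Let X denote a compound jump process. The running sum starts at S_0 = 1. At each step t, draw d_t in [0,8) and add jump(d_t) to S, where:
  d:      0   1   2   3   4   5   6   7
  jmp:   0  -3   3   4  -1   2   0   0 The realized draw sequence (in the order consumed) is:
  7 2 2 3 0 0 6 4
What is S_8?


t=0: S=1, d=7, jump=0, S_1=1
t=1: S=1, d=2, jump=3, S_2=4
t=2: S=4, d=2, jump=3, S_3=7
t=3: S=7, d=3, jump=4, S_4=11
t=4: S=11, d=0, jump=0, S_5=11
t=5: S=11, d=0, jump=0, S_6=11
t=6: S=11, d=6, jump=0, S_7=11
t=7: S=11, d=4, jump=-1, S_8=10

10


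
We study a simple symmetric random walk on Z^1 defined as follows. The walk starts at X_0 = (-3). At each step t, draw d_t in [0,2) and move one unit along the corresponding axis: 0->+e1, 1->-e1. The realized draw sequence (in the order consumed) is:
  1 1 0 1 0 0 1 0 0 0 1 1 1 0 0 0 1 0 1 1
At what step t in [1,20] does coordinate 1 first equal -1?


t=0: X=(-3), d=1 → -e1, X_1=(-4)
t=1: X=(-4), d=1 → -e1, X_2=(-5)
t=2: X=(-5), d=0 → +e1, X_3=(-4)
t=3: X=(-4), d=1 → -e1, X_4=(-5)
t=4: X=(-5), d=0 → +e1, X_5=(-4)
t=5: X=(-4), d=0 → +e1, X_6=(-3)
t=6: X=(-3), d=1 → -e1, X_7=(-4)
t=7: X=(-4), d=0 → +e1, X_8=(-3)
t=8: X=(-3), d=0 → +e1, X_9=(-2)
t=9: X=(-2), d=0 → +e1, X_10=(-1)
t=10: X=(-1), d=1 → -e1, X_11=(-2)
t=11: X=(-2), d=1 → -e1, X_12=(-3)
t=12: X=(-3), d=1 → -e1, X_13=(-4)
t=13: X=(-4), d=0 → +e1, X_14=(-3)
t=14: X=(-3), d=0 → +e1, X_15=(-2)
t=15: X=(-2), d=0 → +e1, X_16=(-1)
t=16: X=(-1), d=1 → -e1, X_17=(-2)
t=17: X=(-2), d=0 → +e1, X_18=(-1)
t=18: X=(-1), d=1 → -e1, X_19=(-2)
t=19: X=(-2), d=1 → -e1, X_20=(-3)

10


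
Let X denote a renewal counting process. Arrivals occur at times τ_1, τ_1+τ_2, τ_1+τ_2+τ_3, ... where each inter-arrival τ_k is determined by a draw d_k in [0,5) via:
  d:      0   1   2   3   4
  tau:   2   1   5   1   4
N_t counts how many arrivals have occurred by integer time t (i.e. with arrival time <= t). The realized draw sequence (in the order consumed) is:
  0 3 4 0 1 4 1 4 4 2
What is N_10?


draw d_1=0: τ_1=2, arrival time A_1=2
draw d_2=3: τ_2=1, arrival time A_2=3
draw d_3=4: τ_3=4, arrival time A_3=7
draw d_4=0: τ_4=2, arrival time A_4=9
draw d_5=1: τ_5=1, arrival time A_5=10
draw d_6=4: τ_6=4, arrival time A_6=14
draw d_7=1: τ_7=1, arrival time A_7=15
draw d_8=4: τ_8=4, arrival time A_8=19
draw d_9=4: τ_9=4, arrival time A_9=23
draw d_10=2: τ_10=5, arrival time A_10=28
N_t over t=0..10: 0:0 1:0 2:1 3:2 4:2 5:2 6:2 7:3 8:3 9:4 10:5

5


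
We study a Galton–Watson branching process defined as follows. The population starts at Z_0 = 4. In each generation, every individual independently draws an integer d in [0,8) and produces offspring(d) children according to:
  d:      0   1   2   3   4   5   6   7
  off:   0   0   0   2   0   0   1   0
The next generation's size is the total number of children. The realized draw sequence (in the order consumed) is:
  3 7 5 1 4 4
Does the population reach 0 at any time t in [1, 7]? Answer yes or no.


gen 0: Z_0=4, draws=[3, 7, 5, 1], offspring=[2, 0, 0, 0], Z_1=2
gen 1: Z_1=2, draws=[4, 4], offspring=[0, 0], Z_2=0
gen 2: Z_2=0, draws=[], offspring=[], Z_3=0
gen 3: Z_3=0, draws=[], offspring=[], Z_4=0
gen 4: Z_4=0, draws=[], offspring=[], Z_5=0
gen 5: Z_5=0, draws=[], offspring=[], Z_6=0
gen 6: Z_6=0, draws=[], offspring=[], Z_7=0

yes


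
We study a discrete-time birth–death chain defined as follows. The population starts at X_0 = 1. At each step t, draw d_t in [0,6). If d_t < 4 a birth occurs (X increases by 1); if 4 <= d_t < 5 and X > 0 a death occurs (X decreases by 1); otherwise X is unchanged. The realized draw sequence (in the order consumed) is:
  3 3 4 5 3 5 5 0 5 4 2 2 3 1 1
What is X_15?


t=0: X=1, d=3 → birth, X_1=2
t=1: X=2, d=3 → birth, X_2=3
t=2: X=3, d=4 → death, X_3=2
t=3: X=2, d=5 → hold, X_4=2
t=4: X=2, d=3 → birth, X_5=3
t=5: X=3, d=5 → hold, X_6=3
t=6: X=3, d=5 → hold, X_7=3
t=7: X=3, d=0 → birth, X_8=4
t=8: X=4, d=5 → hold, X_9=4
t=9: X=4, d=4 → death, X_10=3
t=10: X=3, d=2 → birth, X_11=4
t=11: X=4, d=2 → birth, X_12=5
t=12: X=5, d=3 → birth, X_13=6
t=13: X=6, d=1 → birth, X_14=7
t=14: X=7, d=1 → birth, X_15=8

8


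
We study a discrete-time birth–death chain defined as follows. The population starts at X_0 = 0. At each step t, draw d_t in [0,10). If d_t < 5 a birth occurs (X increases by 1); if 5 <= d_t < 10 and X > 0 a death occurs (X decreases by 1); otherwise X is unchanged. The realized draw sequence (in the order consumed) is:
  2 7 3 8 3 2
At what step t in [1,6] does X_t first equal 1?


1

t=0: X=0, d=2 → birth, X_1=1
t=1: X=1, d=7 → death, X_2=0
t=2: X=0, d=3 → birth, X_3=1
t=3: X=1, d=8 → death, X_4=0
t=4: X=0, d=3 → birth, X_5=1
t=5: X=1, d=2 → birth, X_6=2


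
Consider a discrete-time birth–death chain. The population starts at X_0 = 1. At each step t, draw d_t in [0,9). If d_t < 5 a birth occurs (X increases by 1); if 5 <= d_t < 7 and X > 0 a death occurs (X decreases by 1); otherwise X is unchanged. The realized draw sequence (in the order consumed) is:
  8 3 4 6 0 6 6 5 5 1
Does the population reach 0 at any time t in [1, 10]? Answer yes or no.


yes

t=0: X=1, d=8 → hold, X_1=1
t=1: X=1, d=3 → birth, X_2=2
t=2: X=2, d=4 → birth, X_3=3
t=3: X=3, d=6 → death, X_4=2
t=4: X=2, d=0 → birth, X_5=3
t=5: X=3, d=6 → death, X_6=2
t=6: X=2, d=6 → death, X_7=1
t=7: X=1, d=5 → death, X_8=0
t=8: X=0, d=5 → hold, X_9=0
t=9: X=0, d=1 → birth, X_10=1


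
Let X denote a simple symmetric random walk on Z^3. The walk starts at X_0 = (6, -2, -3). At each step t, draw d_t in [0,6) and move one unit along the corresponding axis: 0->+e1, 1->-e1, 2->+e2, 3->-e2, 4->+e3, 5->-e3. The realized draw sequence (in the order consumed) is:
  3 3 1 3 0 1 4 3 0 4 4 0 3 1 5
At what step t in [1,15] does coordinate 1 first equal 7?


12

t=0: X=(6, -2, -3), d=3 → -e2, X_1=(6, -3, -3)
t=1: X=(6, -3, -3), d=3 → -e2, X_2=(6, -4, -3)
t=2: X=(6, -4, -3), d=1 → -e1, X_3=(5, -4, -3)
t=3: X=(5, -4, -3), d=3 → -e2, X_4=(5, -5, -3)
t=4: X=(5, -5, -3), d=0 → +e1, X_5=(6, -5, -3)
t=5: X=(6, -5, -3), d=1 → -e1, X_6=(5, -5, -3)
t=6: X=(5, -5, -3), d=4 → +e3, X_7=(5, -5, -2)
t=7: X=(5, -5, -2), d=3 → -e2, X_8=(5, -6, -2)
t=8: X=(5, -6, -2), d=0 → +e1, X_9=(6, -6, -2)
t=9: X=(6, -6, -2), d=4 → +e3, X_10=(6, -6, -1)
t=10: X=(6, -6, -1), d=4 → +e3, X_11=(6, -6, 0)
t=11: X=(6, -6, 0), d=0 → +e1, X_12=(7, -6, 0)
t=12: X=(7, -6, 0), d=3 → -e2, X_13=(7, -7, 0)
t=13: X=(7, -7, 0), d=1 → -e1, X_14=(6, -7, 0)
t=14: X=(6, -7, 0), d=5 → -e3, X_15=(6, -7, -1)


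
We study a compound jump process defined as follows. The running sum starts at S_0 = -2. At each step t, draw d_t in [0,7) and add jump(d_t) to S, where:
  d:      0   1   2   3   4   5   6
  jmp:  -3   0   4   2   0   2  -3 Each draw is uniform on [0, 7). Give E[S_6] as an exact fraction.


Outcome values over d=0..6: [-3, 0, 4, 2, 0, 2, -3]
Σy = 2, Σy² = 42, M = 7
μ = 2/7 = 2/7,  σ² = 42/7 − (2/7)² = 290/49
E[S_6] = -2 + 6·(2/7) = -2/7

-2/7


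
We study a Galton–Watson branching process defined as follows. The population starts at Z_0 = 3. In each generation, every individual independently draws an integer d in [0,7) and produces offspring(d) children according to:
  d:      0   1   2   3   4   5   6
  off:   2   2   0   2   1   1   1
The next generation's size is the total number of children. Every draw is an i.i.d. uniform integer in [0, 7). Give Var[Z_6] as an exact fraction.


Outcome values over d=0..6: [2, 2, 0, 2, 1, 1, 1]
Σy = 9, Σy² = 15, M = 7
μ = 9/7 = 9/7,  σ² = 15/7 − (9/7)² = 24/49
V_0 = 0, E_0 = 3
V_1 = 24/49·E_0 + (9/7)²·V_0 = 72/49;  E_1 = 27/7
V_2 = 24/49·E_1 + (9/7)²·V_1 = 10368/2401;  E_2 = 243/49
V_3 = 24/49·E_2 + (9/7)²·V_2 = 1125576/117649;  E_3 = 2187/343
V_4 = 24/49·E_3 + (9/7)²·V_3 = 109175040/5764801;  E_4 = 19683/2401
V_5 = 24/49·E_4 + (9/7)²·V_4 = 9977391432/282475249;  E_5 = 177147/16807
V_6 = 24/49·E_5 + (9/7)²·V_5 = 879624137088/13841287201;  E_6 = 1594323/117649

879624137088/13841287201


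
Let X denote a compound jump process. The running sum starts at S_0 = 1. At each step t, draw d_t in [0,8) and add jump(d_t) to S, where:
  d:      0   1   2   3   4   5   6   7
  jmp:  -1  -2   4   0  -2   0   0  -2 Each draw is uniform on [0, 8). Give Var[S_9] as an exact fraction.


Outcome values over d=0..7: [-1, -2, 4, 0, -2, 0, 0, -2]
Σy = -3, Σy² = 29, M = 8
μ = -3/8 = -3/8,  σ² = 29/8 − (-3/8)² = 223/64
Independent increments: Var[S_9] = 9·σ² = 9·(223/64) = 2007/64

2007/64


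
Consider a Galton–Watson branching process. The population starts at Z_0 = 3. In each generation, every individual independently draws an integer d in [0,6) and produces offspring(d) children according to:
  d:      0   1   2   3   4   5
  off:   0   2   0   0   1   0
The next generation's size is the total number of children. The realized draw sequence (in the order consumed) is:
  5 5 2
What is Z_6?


gen 0: Z_0=3, draws=[5, 5, 2], offspring=[0, 0, 0], Z_1=0
gen 1: Z_1=0, draws=[], offspring=[], Z_2=0
gen 2: Z_2=0, draws=[], offspring=[], Z_3=0
gen 3: Z_3=0, draws=[], offspring=[], Z_4=0
gen 4: Z_4=0, draws=[], offspring=[], Z_5=0
gen 5: Z_5=0, draws=[], offspring=[], Z_6=0

0


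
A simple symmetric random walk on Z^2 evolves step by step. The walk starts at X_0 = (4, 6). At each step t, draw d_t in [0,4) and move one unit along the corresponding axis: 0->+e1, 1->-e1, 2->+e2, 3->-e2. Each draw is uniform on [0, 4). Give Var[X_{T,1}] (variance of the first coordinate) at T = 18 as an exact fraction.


9

Outcome values over d=0..3: [1, -1, 0, 0]
Σy = 0, Σy² = 2, M = 4
μ = 0/4 = 0,  σ² = 2/4 − (0)² = 1/2
Independent increments: Var[X_18] = 18·σ² = 18·(1/2) = 9


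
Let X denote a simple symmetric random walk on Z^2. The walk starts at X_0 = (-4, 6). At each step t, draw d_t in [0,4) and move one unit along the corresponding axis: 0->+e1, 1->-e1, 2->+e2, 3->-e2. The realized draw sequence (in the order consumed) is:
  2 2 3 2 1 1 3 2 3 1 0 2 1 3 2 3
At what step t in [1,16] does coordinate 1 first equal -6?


t=0: X=(-4, 6), d=2 → +e2, X_1=(-4, 7)
t=1: X=(-4, 7), d=2 → +e2, X_2=(-4, 8)
t=2: X=(-4, 8), d=3 → -e2, X_3=(-4, 7)
t=3: X=(-4, 7), d=2 → +e2, X_4=(-4, 8)
t=4: X=(-4, 8), d=1 → -e1, X_5=(-5, 8)
t=5: X=(-5, 8), d=1 → -e1, X_6=(-6, 8)
t=6: X=(-6, 8), d=3 → -e2, X_7=(-6, 7)
t=7: X=(-6, 7), d=2 → +e2, X_8=(-6, 8)
t=8: X=(-6, 8), d=3 → -e2, X_9=(-6, 7)
t=9: X=(-6, 7), d=1 → -e1, X_10=(-7, 7)
t=10: X=(-7, 7), d=0 → +e1, X_11=(-6, 7)
t=11: X=(-6, 7), d=2 → +e2, X_12=(-6, 8)
t=12: X=(-6, 8), d=1 → -e1, X_13=(-7, 8)
t=13: X=(-7, 8), d=3 → -e2, X_14=(-7, 7)
t=14: X=(-7, 7), d=2 → +e2, X_15=(-7, 8)
t=15: X=(-7, 8), d=3 → -e2, X_16=(-7, 7)

6


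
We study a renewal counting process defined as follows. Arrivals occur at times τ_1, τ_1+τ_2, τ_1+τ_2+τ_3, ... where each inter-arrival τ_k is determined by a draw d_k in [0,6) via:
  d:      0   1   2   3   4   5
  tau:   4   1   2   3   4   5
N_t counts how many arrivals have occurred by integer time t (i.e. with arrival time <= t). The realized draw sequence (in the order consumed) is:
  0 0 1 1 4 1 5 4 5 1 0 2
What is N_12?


4

draw d_1=0: τ_1=4, arrival time A_1=4
draw d_2=0: τ_2=4, arrival time A_2=8
draw d_3=1: τ_3=1, arrival time A_3=9
draw d_4=1: τ_4=1, arrival time A_4=10
draw d_5=4: τ_5=4, arrival time A_5=14
draw d_6=1: τ_6=1, arrival time A_6=15
draw d_7=5: τ_7=5, arrival time A_7=20
draw d_8=4: τ_8=4, arrival time A_8=24
draw d_9=5: τ_9=5, arrival time A_9=29
draw d_10=1: τ_10=1, arrival time A_10=30
draw d_11=0: τ_11=4, arrival time A_11=34
draw d_12=2: τ_12=2, arrival time A_12=36
N_t over t=0..12: 0:0 1:0 2:0 3:0 4:1 5:1 6:1 7:1 8:2 9:3 10:4 11:4 12:4


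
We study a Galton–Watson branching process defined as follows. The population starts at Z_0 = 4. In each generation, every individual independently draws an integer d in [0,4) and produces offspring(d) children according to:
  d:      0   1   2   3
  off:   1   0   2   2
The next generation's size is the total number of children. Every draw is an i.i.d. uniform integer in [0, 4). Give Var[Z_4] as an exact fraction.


507375/16384

Outcome values over d=0..3: [1, 0, 2, 2]
Σy = 5, Σy² = 9, M = 4
μ = 5/4 = 5/4,  σ² = 9/4 − (5/4)² = 11/16
V_0 = 0, E_0 = 4
V_1 = 11/16·E_0 + (5/4)²·V_0 = 11/4;  E_1 = 5
V_2 = 11/16·E_1 + (5/4)²·V_1 = 495/64;  E_2 = 25/4
V_3 = 11/16·E_2 + (5/4)²·V_2 = 16775/1024;  E_3 = 125/16
V_4 = 11/16·E_3 + (5/4)²·V_3 = 507375/16384;  E_4 = 625/64


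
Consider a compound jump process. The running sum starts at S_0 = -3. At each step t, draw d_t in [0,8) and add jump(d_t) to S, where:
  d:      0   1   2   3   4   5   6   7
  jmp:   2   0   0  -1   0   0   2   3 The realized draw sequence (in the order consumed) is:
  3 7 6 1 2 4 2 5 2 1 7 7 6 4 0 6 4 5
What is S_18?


13

t=0: S=-3, d=3, jump=-1, S_1=-4
t=1: S=-4, d=7, jump=3, S_2=-1
t=2: S=-1, d=6, jump=2, S_3=1
t=3: S=1, d=1, jump=0, S_4=1
t=4: S=1, d=2, jump=0, S_5=1
t=5: S=1, d=4, jump=0, S_6=1
t=6: S=1, d=2, jump=0, S_7=1
t=7: S=1, d=5, jump=0, S_8=1
t=8: S=1, d=2, jump=0, S_9=1
t=9: S=1, d=1, jump=0, S_10=1
t=10: S=1, d=7, jump=3, S_11=4
t=11: S=4, d=7, jump=3, S_12=7
t=12: S=7, d=6, jump=2, S_13=9
t=13: S=9, d=4, jump=0, S_14=9
t=14: S=9, d=0, jump=2, S_15=11
t=15: S=11, d=6, jump=2, S_16=13
t=16: S=13, d=4, jump=0, S_17=13
t=17: S=13, d=5, jump=0, S_18=13


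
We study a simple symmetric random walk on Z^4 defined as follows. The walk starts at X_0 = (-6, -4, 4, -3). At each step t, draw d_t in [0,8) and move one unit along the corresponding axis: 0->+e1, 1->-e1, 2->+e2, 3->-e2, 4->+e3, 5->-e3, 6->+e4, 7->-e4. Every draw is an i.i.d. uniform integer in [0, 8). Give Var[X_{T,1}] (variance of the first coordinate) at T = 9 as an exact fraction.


9/4

Outcome values over d=0..7: [1, -1, 0, 0, 0, 0, 0, 0]
Σy = 0, Σy² = 2, M = 8
μ = 0/8 = 0,  σ² = 2/8 − (0)² = 1/4
Independent increments: Var[X_9] = 9·σ² = 9·(1/4) = 9/4


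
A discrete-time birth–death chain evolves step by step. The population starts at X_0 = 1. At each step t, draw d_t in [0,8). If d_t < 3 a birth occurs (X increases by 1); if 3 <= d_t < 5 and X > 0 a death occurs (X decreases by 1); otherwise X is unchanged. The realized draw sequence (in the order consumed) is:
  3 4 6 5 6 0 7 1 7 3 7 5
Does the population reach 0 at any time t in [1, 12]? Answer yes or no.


yes

t=0: X=1, d=3 → death, X_1=0
t=1: X=0, d=4 → hold, X_2=0
t=2: X=0, d=6 → hold, X_3=0
t=3: X=0, d=5 → hold, X_4=0
t=4: X=0, d=6 → hold, X_5=0
t=5: X=0, d=0 → birth, X_6=1
t=6: X=1, d=7 → hold, X_7=1
t=7: X=1, d=1 → birth, X_8=2
t=8: X=2, d=7 → hold, X_9=2
t=9: X=2, d=3 → death, X_10=1
t=10: X=1, d=7 → hold, X_11=1
t=11: X=1, d=5 → hold, X_12=1


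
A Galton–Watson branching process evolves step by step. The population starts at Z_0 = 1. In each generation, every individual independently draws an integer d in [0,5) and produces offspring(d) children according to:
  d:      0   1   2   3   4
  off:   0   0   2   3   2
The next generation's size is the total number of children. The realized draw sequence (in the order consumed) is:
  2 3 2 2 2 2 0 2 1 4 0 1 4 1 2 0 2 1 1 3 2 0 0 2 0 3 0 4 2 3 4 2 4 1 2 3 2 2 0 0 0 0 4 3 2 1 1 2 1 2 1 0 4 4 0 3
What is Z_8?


18

gen 0: Z_0=1, draws=[2], offspring=[2], Z_1=2
gen 1: Z_1=2, draws=[3, 2], offspring=[3, 2], Z_2=5
gen 2: Z_2=5, draws=[2, 2, 2, 0, 2], offspring=[2, 2, 2, 0, 2], Z_3=8
gen 3: Z_3=8, draws=[1, 4, 0, 1, 4, 1, 2, 0], offspring=[0, 2, 0, 0, 2, 0, 2, 0], Z_4=6
gen 4: Z_4=6, draws=[2, 1, 1, 3, 2, 0], offspring=[2, 0, 0, 3, 2, 0], Z_5=7
gen 5: Z_5=7, draws=[0, 2, 0, 3, 0, 4, 2], offspring=[0, 2, 0, 3, 0, 2, 2], Z_6=9
gen 6: Z_6=9, draws=[3, 4, 2, 4, 1, 2, 3, 2, 2], offspring=[3, 2, 2, 2, 0, 2, 3, 2, 2], Z_7=18
gen 7: Z_7=18, draws=[0, 0, 0, 0, 4, 3, 2, 1, 1, 2, 1, 2, 1, 0, 4, 4, 0, 3], offspring=[0, 0, 0, 0, 2, 3, 2, 0, 0, 2, 0, 2, 0, 0, 2, 2, 0, 3], Z_8=18


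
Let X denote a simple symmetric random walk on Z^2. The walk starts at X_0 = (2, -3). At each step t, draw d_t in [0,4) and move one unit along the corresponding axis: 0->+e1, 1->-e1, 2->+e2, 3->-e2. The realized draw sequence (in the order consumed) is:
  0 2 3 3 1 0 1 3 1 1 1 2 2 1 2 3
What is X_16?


t=0: X=(2, -3), d=0 → +e1, X_1=(3, -3)
t=1: X=(3, -3), d=2 → +e2, X_2=(3, -2)
t=2: X=(3, -2), d=3 → -e2, X_3=(3, -3)
t=3: X=(3, -3), d=3 → -e2, X_4=(3, -4)
t=4: X=(3, -4), d=1 → -e1, X_5=(2, -4)
t=5: X=(2, -4), d=0 → +e1, X_6=(3, -4)
t=6: X=(3, -4), d=1 → -e1, X_7=(2, -4)
t=7: X=(2, -4), d=3 → -e2, X_8=(2, -5)
t=8: X=(2, -5), d=1 → -e1, X_9=(1, -5)
t=9: X=(1, -5), d=1 → -e1, X_10=(0, -5)
t=10: X=(0, -5), d=1 → -e1, X_11=(-1, -5)
t=11: X=(-1, -5), d=2 → +e2, X_12=(-1, -4)
t=12: X=(-1, -4), d=2 → +e2, X_13=(-1, -3)
t=13: X=(-1, -3), d=1 → -e1, X_14=(-2, -3)
t=14: X=(-2, -3), d=2 → +e2, X_15=(-2, -2)
t=15: X=(-2, -2), d=3 → -e2, X_16=(-2, -3)

(-2, -3)


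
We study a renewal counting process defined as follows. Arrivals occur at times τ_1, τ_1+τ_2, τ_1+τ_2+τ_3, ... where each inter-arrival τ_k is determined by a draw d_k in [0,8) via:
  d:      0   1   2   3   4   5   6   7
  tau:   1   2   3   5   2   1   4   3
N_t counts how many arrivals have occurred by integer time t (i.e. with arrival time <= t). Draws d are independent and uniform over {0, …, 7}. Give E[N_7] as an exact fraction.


40621/16384

Inter-arrival values over d=0..7: [1, 2, 3, 5, 2, 1, 4, 3]
Each d has probability 1/8, so the pmf of τ is: f(1) = 1/4, f(2) = 1/4, f(3) = 1/4, f(4) = 1/8, f(5) = 1/8
Renewal equation for m(n) = E[N_n]: condition on τ_1 = k (if k <= n, one arrival plus a fresh copy on the remaining n−k steps): m(n) = F(n) + Σ_{k<=n} f(k)·m(n−k), where F(n) = P(τ <= n) and m(0) = 0
m(1) = F(1) = 1/4
m(2) = F(2) + f(1)·m(1) = 1/2 + 1/4·1/4 = 9/16
m(3) = F(3) + f(1)·m(2) + f(2)·m(1) = 3/4 + 1/4·9/16 + 1/4·1/4 = 61/64
m(4) = F(4) + f(1)·m(3) + f(2)·m(2) + f(3)·m(1) = 7/8 + 1/4·61/64 + 1/4·9/16 + 1/4·1/4 = 337/256
m(5) = F(5) + f(1)·m(4) + f(2)·m(3) + f(3)·m(2) + f(4)·m(1) = 1 + 1/4·337/256 + 1/4·61/64 + 1/4·9/16 + 1/8·1/4 = 1781/1024
m(6) = F(6) + f(1)·m(5) + f(2)·m(4) + f(3)·m(3) + f(4)·m(2) + f(5)·m(1) = 1 + 1/4·1781/1024 + 1/4·337/256 + 1/4·61/64 + 1/8·9/16 + 1/8·1/4 = 8617/4096
m(7) = F(7) + f(1)·m(6) + f(2)·m(5) + f(3)·m(4) + f(4)·m(3) + f(5)·m(2) = 1 + 1/4·8617/4096 + 1/4·1781/1024 + 1/4·337/256 + 1/8·61/64 + 1/8·9/16 = 40621/16384
E[N_7] = m(7) = 40621/16384


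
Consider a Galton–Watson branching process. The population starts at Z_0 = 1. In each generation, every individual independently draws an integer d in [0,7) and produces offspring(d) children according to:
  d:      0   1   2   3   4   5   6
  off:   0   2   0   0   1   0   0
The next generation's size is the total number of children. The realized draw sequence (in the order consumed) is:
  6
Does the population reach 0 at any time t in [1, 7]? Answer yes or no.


gen 0: Z_0=1, draws=[6], offspring=[0], Z_1=0
gen 1: Z_1=0, draws=[], offspring=[], Z_2=0
gen 2: Z_2=0, draws=[], offspring=[], Z_3=0
gen 3: Z_3=0, draws=[], offspring=[], Z_4=0
gen 4: Z_4=0, draws=[], offspring=[], Z_5=0
gen 5: Z_5=0, draws=[], offspring=[], Z_6=0
gen 6: Z_6=0, draws=[], offspring=[], Z_7=0

yes
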